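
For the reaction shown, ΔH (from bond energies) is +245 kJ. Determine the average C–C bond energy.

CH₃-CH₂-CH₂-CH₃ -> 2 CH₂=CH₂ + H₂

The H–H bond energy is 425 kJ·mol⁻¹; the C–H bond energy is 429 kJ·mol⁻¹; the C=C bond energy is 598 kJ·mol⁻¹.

D(C–C) ≈ 336 kJ/mol

Let D be the C–C bond energy.
Σ(broken) = 3×D + 10×429 = 4290 + 3D
Σ(formed) = 8×429 + 2×598 + 1×425 = 5053
ΔH = Σ(broken) − Σ(formed) = (4290 + 3D) − (5053) = −763 + 3D
Setting this equal to +245 kJ gives 3D = 1008, so D = 336 kJ/mol.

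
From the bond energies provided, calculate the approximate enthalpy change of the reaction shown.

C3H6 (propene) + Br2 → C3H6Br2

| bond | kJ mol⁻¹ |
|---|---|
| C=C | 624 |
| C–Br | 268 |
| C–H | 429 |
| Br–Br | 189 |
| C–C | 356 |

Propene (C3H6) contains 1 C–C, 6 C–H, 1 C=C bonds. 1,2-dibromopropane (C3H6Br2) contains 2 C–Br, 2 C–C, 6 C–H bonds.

Bonds broken (reactants):
  Br–Br: 1 × 189 = 189
  C–C: 1 × 356 = 356
  C–H: 6 × 429 = 2574
  C=C: 1 × 624 = 624
  Σ(broken) = 3743 kJ
Bonds formed (products):
  C–Br: 2 × 268 = 536
  C–C: 2 × 356 = 712
  C–H: 6 × 429 = 2574
  Σ(formed) = 3822 kJ
ΔH = Σ(broken) − Σ(formed) = 3743 − 3822 = −79 kJ

ΔH ≈ −79 kJ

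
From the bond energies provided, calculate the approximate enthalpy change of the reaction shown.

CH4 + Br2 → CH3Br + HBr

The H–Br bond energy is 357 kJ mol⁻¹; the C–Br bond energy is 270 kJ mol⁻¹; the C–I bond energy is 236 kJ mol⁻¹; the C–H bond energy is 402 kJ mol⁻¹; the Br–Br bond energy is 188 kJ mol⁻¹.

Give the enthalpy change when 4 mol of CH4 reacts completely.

ΔH = −148 kJ

Bonds broken (reactants):
  Br–Br: 1 × 188 = 188
  C–H: 4 × 402 = 1608
  Σ(broken) = 1796 kJ
Bonds formed (products):
  C–Br: 1 × 270 = 270
  C–H: 3 × 402 = 1206
  H–Br: 1 × 357 = 357
  Σ(formed) = 1833 kJ
ΔH = Σ(broken) − Σ(formed) = 1796 − 1833 = −37 kJ
For 4× the reaction as written: 4 × (−37) = −148 kJ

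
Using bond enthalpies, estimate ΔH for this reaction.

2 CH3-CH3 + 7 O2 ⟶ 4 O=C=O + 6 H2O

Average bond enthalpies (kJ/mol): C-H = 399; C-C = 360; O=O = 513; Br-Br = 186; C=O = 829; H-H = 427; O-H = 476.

ΔH ≈ −3245 kJ

Bonds broken (reactants):
  C-C: 2 × 360 = 720
  C-H: 12 × 399 = 4788
  O=O: 7 × 513 = 3591
  Σ(broken) = 9099 kJ
Bonds formed (products):
  C=O: 8 × 829 = 6632
  O-H: 12 × 476 = 5712
  Σ(formed) = 12344 kJ
ΔH = Σ(broken) − Σ(formed) = 9099 − 12344 = −3245 kJ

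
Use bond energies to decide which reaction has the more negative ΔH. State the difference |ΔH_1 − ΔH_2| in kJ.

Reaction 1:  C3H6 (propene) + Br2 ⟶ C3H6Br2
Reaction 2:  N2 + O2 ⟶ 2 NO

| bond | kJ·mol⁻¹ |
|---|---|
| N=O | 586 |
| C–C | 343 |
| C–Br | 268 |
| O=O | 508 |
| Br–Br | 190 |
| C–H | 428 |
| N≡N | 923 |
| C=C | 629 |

Reaction 1, by 319 kJ

Reaction 1:
  Bonds broken (reactants):
    Br–Br: 1 × 190 = 190
    C–C: 1 × 343 = 343
    C–H: 6 × 428 = 2568
    C=C: 1 × 629 = 629
    Σ(broken) = 3730 kJ
  Bonds formed (products):
    C–Br: 2 × 268 = 536
    C–C: 2 × 343 = 686
    C–H: 6 × 428 = 2568
    Σ(formed) = 3790 kJ
  ΔH_1 = 3730 − 3790 = −60 kJ
Reaction 2:
  Bonds broken (reactants):
    N≡N: 1 × 923 = 923
    O=O: 1 × 508 = 508
    Σ(broken) = 1431 kJ
  Bonds formed (products):
    N=O: 2 × 586 = 1172
    Σ(formed) = 1172 kJ
  ΔH_2 = 1431 − 1172 = +259 kJ
ΔH_1 − ΔH_2 = −319 kJ, so reaction 1 has the more negative ΔH; |ΔH_1 − ΔH_2| = 319 kJ.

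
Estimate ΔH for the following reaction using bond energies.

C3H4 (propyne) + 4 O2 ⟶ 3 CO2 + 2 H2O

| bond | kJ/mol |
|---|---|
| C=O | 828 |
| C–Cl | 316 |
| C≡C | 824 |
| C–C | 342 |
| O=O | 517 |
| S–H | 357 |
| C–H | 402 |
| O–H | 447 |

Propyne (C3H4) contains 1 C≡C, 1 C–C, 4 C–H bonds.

ΔH ≈ −1914 kJ

Bonds broken (reactants):
  C≡C: 1 × 824 = 824
  C–C: 1 × 342 = 342
  C–H: 4 × 402 = 1608
  O=O: 4 × 517 = 2068
  Σ(broken) = 4842 kJ
Bonds formed (products):
  C=O: 6 × 828 = 4968
  O–H: 4 × 447 = 1788
  Σ(formed) = 6756 kJ
ΔH = Σ(broken) − Σ(formed) = 4842 − 6756 = −1914 kJ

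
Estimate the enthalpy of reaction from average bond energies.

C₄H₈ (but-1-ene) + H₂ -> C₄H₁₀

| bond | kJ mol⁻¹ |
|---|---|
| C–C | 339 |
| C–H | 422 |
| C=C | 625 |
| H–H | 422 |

Bonds broken (reactants):
  C–C: 2 × 339 = 678
  C–H: 8 × 422 = 3376
  C=C: 1 × 625 = 625
  H–H: 1 × 422 = 422
  Σ(broken) = 5101 kJ
Bonds formed (products):
  C–C: 3 × 339 = 1017
  C–H: 10 × 422 = 4220
  Σ(formed) = 5237 kJ
ΔH = Σ(broken) − Σ(formed) = 5101 − 5237 = −136 kJ

ΔH ≈ −136 kJ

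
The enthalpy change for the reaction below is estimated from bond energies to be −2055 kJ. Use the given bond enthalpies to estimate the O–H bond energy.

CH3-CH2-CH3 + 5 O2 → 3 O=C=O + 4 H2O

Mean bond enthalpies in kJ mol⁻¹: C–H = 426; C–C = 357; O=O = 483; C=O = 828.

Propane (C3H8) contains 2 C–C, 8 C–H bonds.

Let D be the O–H bond energy.
Σ(broken) = 2×357 + 8×426 + 5×483 = 6537
Σ(formed) = 6×828 + 8×D = 4968 + 8D
ΔH = Σ(broken) − Σ(formed) = (6537) − (4968 + 8D) = +1569 − 8D
Setting this equal to −2055 kJ gives 8D = 3624, so D = 453 kJ/mol.

D(O–H) ≈ 453 kJ/mol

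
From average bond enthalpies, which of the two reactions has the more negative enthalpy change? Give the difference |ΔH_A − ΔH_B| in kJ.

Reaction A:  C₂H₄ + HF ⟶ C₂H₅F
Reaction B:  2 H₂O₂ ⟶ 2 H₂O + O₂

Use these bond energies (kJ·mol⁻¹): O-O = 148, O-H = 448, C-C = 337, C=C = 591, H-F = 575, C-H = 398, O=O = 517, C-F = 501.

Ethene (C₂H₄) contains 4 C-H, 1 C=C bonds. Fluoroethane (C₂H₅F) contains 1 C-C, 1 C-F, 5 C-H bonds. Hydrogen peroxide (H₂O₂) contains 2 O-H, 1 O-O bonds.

Reaction A:
  Bonds broken (reactants):
    C-H: 4 × 398 = 1592
    C=C: 1 × 591 = 591
    H-F: 1 × 575 = 575
    Σ(broken) = 2758 kJ
  Bonds formed (products):
    C-C: 1 × 337 = 337
    C-F: 1 × 501 = 501
    C-H: 5 × 398 = 1990
    Σ(formed) = 2828 kJ
  ΔH_A = 2758 − 2828 = −70 kJ
Reaction B:
  Bonds broken (reactants):
    O-H: 4 × 448 = 1792
    O-O: 2 × 148 = 296
    Σ(broken) = 2088 kJ
  Bonds formed (products):
    O-H: 4 × 448 = 1792
    O=O: 1 × 517 = 517
    Σ(formed) = 2309 kJ
  ΔH_B = 2088 − 2309 = −221 kJ
ΔH_A − ΔH_B = +151 kJ, so reaction B has the more negative ΔH; |ΔH_A − ΔH_B| = 151 kJ.

Reaction B, by 151 kJ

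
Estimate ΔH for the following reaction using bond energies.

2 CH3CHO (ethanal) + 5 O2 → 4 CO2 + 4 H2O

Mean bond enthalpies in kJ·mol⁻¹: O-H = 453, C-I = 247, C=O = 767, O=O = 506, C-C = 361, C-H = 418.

Bonds broken (reactants):
  C-C: 2 × 361 = 722
  C-H: 8 × 418 = 3344
  C=O: 2 × 767 = 1534
  O=O: 5 × 506 = 2530
  Σ(broken) = 8130 kJ
Bonds formed (products):
  C=O: 8 × 767 = 6136
  O-H: 8 × 453 = 3624
  Σ(formed) = 9760 kJ
ΔH = Σ(broken) − Σ(formed) = 8130 − 9760 = −1630 kJ

ΔH ≈ −1630 kJ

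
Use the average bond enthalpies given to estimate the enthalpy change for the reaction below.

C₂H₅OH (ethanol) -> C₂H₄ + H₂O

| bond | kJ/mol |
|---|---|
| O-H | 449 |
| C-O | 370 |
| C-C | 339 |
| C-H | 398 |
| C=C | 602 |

Bonds broken (reactants):
  C-C: 1 × 339 = 339
  C-H: 5 × 398 = 1990
  C-O: 1 × 370 = 370
  O-H: 1 × 449 = 449
  Σ(broken) = 3148 kJ
Bonds formed (products):
  C-H: 4 × 398 = 1592
  C=C: 1 × 602 = 602
  O-H: 2 × 449 = 898
  Σ(formed) = 3092 kJ
ΔH = Σ(broken) − Σ(formed) = 3148 − 3092 = +56 kJ

ΔH ≈ +56 kJ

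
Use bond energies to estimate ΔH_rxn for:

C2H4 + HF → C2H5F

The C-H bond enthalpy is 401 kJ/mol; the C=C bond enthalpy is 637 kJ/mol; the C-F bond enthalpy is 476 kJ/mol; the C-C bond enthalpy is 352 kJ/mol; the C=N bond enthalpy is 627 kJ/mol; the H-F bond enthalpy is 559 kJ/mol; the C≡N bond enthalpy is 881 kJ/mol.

Bonds broken (reactants):
  C-H: 4 × 401 = 1604
  C=C: 1 × 637 = 637
  H-F: 1 × 559 = 559
  Σ(broken) = 2800 kJ
Bonds formed (products):
  C-C: 1 × 352 = 352
  C-F: 1 × 476 = 476
  C-H: 5 × 401 = 2005
  Σ(formed) = 2833 kJ
ΔH = Σ(broken) − Σ(formed) = 2800 − 2833 = −33 kJ

ΔH ≈ −33 kJ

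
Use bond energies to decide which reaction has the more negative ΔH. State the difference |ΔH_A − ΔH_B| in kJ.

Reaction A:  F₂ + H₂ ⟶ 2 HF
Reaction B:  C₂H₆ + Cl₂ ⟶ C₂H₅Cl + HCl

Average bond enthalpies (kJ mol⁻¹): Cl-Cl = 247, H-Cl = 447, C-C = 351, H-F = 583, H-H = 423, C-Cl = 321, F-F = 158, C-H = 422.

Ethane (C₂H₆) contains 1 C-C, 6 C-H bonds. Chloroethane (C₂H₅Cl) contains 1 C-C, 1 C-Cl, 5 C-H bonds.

Reaction A, by 486 kJ

Reaction A:
  Bonds broken (reactants):
    F-F: 1 × 158 = 158
    H-H: 1 × 423 = 423
    Σ(broken) = 581 kJ
  Bonds formed (products):
    H-F: 2 × 583 = 1166
    Σ(formed) = 1166 kJ
  ΔH_A = 581 − 1166 = −585 kJ
Reaction B:
  Bonds broken (reactants):
    C-C: 1 × 351 = 351
    C-H: 6 × 422 = 2532
    Cl-Cl: 1 × 247 = 247
    Σ(broken) = 3130 kJ
  Bonds formed (products):
    C-C: 1 × 351 = 351
    C-Cl: 1 × 321 = 321
    C-H: 5 × 422 = 2110
    H-Cl: 1 × 447 = 447
    Σ(formed) = 3229 kJ
  ΔH_B = 3130 − 3229 = −99 kJ
ΔH_A − ΔH_B = −486 kJ, so reaction A has the more negative ΔH; |ΔH_A − ΔH_B| = 486 kJ.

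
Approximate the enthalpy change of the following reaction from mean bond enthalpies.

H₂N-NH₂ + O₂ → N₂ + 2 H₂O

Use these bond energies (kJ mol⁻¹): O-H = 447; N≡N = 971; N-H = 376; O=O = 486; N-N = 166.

Bonds broken (reactants):
  N-H: 4 × 376 = 1504
  N-N: 1 × 166 = 166
  O=O: 1 × 486 = 486
  Σ(broken) = 2156 kJ
Bonds formed (products):
  N≡N: 1 × 971 = 971
  O-H: 4 × 447 = 1788
  Σ(formed) = 2759 kJ
ΔH = Σ(broken) − Σ(formed) = 2156 − 2759 = −603 kJ

ΔH ≈ −603 kJ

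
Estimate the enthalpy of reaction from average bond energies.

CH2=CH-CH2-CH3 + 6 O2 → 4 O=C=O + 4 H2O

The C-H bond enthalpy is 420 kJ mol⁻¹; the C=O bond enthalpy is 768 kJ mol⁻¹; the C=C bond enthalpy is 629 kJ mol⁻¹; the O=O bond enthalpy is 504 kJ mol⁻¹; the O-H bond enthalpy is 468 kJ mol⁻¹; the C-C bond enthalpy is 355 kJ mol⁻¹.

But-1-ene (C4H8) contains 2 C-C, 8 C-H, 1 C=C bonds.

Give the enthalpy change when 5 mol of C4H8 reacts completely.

ΔH = −10825 kJ

Bonds broken (reactants):
  C-C: 2 × 355 = 710
  C-H: 8 × 420 = 3360
  C=C: 1 × 629 = 629
  O=O: 6 × 504 = 3024
  Σ(broken) = 7723 kJ
Bonds formed (products):
  C=O: 8 × 768 = 6144
  O-H: 8 × 468 = 3744
  Σ(formed) = 9888 kJ
ΔH = Σ(broken) − Σ(formed) = 7723 − 9888 = −2165 kJ
For 5× the reaction as written: 5 × (−2165) = −10825 kJ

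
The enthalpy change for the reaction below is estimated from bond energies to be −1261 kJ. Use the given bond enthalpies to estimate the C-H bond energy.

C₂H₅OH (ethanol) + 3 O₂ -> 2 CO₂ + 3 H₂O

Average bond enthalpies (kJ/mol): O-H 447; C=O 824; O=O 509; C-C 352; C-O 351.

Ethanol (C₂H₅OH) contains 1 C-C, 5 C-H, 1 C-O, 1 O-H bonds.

Let D be the C-H bond energy.
Σ(broken) = 1×352 + 5×D + 1×351 + 1×447 + 3×509 = 2677 + 5D
Σ(formed) = 4×824 + 6×447 = 5978
ΔH = Σ(broken) − Σ(formed) = (2677 + 5D) − (5978) = −3301 + 5D
Setting this equal to −1261 kJ gives 5D = 2040, so D = 408 kJ/mol.

D(C-H) ≈ 408 kJ/mol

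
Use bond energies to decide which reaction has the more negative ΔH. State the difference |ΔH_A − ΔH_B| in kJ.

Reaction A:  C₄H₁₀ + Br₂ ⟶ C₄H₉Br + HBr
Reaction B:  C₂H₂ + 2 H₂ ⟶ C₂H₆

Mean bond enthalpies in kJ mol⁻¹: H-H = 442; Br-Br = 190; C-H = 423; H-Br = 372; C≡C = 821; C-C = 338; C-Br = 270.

Reaction B, by 296 kJ

Reaction A:
  Bonds broken (reactants):
    Br-Br: 1 × 190 = 190
    C-C: 3 × 338 = 1014
    C-H: 10 × 423 = 4230
    Σ(broken) = 5434 kJ
  Bonds formed (products):
    C-Br: 1 × 270 = 270
    C-C: 3 × 338 = 1014
    C-H: 9 × 423 = 3807
    H-Br: 1 × 372 = 372
    Σ(formed) = 5463 kJ
  ΔH_A = 5434 − 5463 = −29 kJ
Reaction B:
  Bonds broken (reactants):
    C≡C: 1 × 821 = 821
    C-H: 2 × 423 = 846
    H-H: 2 × 442 = 884
    Σ(broken) = 2551 kJ
  Bonds formed (products):
    C-C: 1 × 338 = 338
    C-H: 6 × 423 = 2538
    Σ(formed) = 2876 kJ
  ΔH_B = 2551 − 2876 = −325 kJ
ΔH_A − ΔH_B = +296 kJ, so reaction B has the more negative ΔH; |ΔH_A − ΔH_B| = 296 kJ.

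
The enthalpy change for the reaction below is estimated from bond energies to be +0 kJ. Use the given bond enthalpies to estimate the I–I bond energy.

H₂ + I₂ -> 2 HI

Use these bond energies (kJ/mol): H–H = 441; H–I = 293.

D(I–I) ≈ 145 kJ/mol

Let D be the I–I bond energy.
Σ(broken) = 1×441 + 1×D = 441 + D
Σ(formed) = 2×293 = 586
ΔH = Σ(broken) − Σ(formed) = (441 + D) − (586) = −145 + D
Setting this equal to +0 kJ gives D = 145 kJ/mol.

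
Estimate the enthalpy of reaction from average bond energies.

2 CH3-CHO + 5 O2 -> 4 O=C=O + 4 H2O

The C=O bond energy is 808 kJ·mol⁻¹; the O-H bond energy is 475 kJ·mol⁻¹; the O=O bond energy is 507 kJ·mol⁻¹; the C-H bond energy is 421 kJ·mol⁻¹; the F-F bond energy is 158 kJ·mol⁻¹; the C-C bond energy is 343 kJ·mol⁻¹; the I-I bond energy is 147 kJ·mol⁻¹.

ΔH ≈ −2059 kJ

Bonds broken (reactants):
  C-C: 2 × 343 = 686
  C-H: 8 × 421 = 3368
  C=O: 2 × 808 = 1616
  O=O: 5 × 507 = 2535
  Σ(broken) = 8205 kJ
Bonds formed (products):
  C=O: 8 × 808 = 6464
  O-H: 8 × 475 = 3800
  Σ(formed) = 10264 kJ
ΔH = Σ(broken) − Σ(formed) = 8205 − 10264 = −2059 kJ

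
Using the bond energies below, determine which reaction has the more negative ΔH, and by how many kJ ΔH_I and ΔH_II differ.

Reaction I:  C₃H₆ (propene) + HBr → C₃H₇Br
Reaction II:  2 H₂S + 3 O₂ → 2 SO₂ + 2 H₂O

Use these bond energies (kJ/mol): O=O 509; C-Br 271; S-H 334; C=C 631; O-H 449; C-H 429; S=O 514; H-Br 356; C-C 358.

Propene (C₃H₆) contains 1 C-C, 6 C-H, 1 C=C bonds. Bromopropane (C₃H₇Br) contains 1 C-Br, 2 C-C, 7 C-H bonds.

Reaction I:
  Bonds broken (reactants):
    C-C: 1 × 358 = 358
    C-H: 6 × 429 = 2574
    C=C: 1 × 631 = 631
    H-Br: 1 × 356 = 356
    Σ(broken) = 3919 kJ
  Bonds formed (products):
    C-Br: 1 × 271 = 271
    C-C: 2 × 358 = 716
    C-H: 7 × 429 = 3003
    Σ(formed) = 3990 kJ
  ΔH_I = 3919 − 3990 = −71 kJ
Reaction II:
  Bonds broken (reactants):
    O=O: 3 × 509 = 1527
    S-H: 4 × 334 = 1336
    Σ(broken) = 2863 kJ
  Bonds formed (products):
    O-H: 4 × 449 = 1796
    S=O: 4 × 514 = 2056
    Σ(formed) = 3852 kJ
  ΔH_II = 2863 − 3852 = −989 kJ
ΔH_I − ΔH_II = +918 kJ, so reaction II has the more negative ΔH; |ΔH_I − ΔH_II| = 918 kJ.

Reaction II, by 918 kJ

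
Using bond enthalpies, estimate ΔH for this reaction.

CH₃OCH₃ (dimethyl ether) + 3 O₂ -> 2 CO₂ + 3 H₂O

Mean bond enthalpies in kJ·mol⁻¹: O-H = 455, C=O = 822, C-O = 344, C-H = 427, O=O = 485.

Bonds broken (reactants):
  C-H: 6 × 427 = 2562
  C-O: 2 × 344 = 688
  O=O: 3 × 485 = 1455
  Σ(broken) = 4705 kJ
Bonds formed (products):
  C=O: 4 × 822 = 3288
  O-H: 6 × 455 = 2730
  Σ(formed) = 6018 kJ
ΔH = Σ(broken) − Σ(formed) = 4705 − 6018 = −1313 kJ

ΔH ≈ −1313 kJ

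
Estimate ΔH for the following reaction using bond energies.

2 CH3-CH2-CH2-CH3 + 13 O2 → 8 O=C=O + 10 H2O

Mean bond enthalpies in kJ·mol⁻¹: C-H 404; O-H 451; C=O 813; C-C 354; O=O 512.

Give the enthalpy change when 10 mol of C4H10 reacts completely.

Bonds broken (reactants):
  C-C: 6 × 354 = 2124
  C-H: 20 × 404 = 8080
  O=O: 13 × 512 = 6656
  Σ(broken) = 16860 kJ
Bonds formed (products):
  C=O: 16 × 813 = 13008
  O-H: 20 × 451 = 9020
  Σ(formed) = 22028 kJ
ΔH = Σ(broken) − Σ(formed) = 16860 − 22028 = −5168 kJ
For 5× the reaction as written: 5 × (−5168) = −25840 kJ

ΔH = −25840 kJ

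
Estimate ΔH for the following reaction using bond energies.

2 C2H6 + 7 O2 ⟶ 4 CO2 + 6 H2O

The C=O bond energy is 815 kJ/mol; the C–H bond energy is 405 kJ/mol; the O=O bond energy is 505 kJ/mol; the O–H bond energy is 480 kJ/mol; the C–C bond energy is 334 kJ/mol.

Bonds broken (reactants):
  C–C: 2 × 334 = 668
  C–H: 12 × 405 = 4860
  O=O: 7 × 505 = 3535
  Σ(broken) = 9063 kJ
Bonds formed (products):
  C=O: 8 × 815 = 6520
  O–H: 12 × 480 = 5760
  Σ(formed) = 12280 kJ
ΔH = Σ(broken) − Σ(formed) = 9063 − 12280 = −3217 kJ

ΔH ≈ −3217 kJ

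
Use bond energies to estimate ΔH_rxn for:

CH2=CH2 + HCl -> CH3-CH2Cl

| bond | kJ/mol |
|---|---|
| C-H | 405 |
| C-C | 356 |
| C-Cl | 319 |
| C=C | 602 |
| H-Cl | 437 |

ΔH ≈ −41 kJ

Bonds broken (reactants):
  C-H: 4 × 405 = 1620
  C=C: 1 × 602 = 602
  H-Cl: 1 × 437 = 437
  Σ(broken) = 2659 kJ
Bonds formed (products):
  C-C: 1 × 356 = 356
  C-Cl: 1 × 319 = 319
  C-H: 5 × 405 = 2025
  Σ(formed) = 2700 kJ
ΔH = Σ(broken) − Σ(formed) = 2659 − 2700 = −41 kJ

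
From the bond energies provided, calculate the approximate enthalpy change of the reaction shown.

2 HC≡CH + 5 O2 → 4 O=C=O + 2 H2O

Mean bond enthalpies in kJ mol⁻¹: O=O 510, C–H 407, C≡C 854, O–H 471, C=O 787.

ΔH ≈ −2294 kJ

Bonds broken (reactants):
  C≡C: 2 × 854 = 1708
  C–H: 4 × 407 = 1628
  O=O: 5 × 510 = 2550
  Σ(broken) = 5886 kJ
Bonds formed (products):
  C=O: 8 × 787 = 6296
  O–H: 4 × 471 = 1884
  Σ(formed) = 8180 kJ
ΔH = Σ(broken) − Σ(formed) = 5886 − 8180 = −2294 kJ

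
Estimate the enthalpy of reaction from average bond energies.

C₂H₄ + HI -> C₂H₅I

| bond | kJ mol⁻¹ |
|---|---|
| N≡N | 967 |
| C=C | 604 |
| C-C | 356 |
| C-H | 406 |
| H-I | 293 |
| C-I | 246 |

ΔH ≈ −111 kJ

Bonds broken (reactants):
  C-H: 4 × 406 = 1624
  C=C: 1 × 604 = 604
  H-I: 1 × 293 = 293
  Σ(broken) = 2521 kJ
Bonds formed (products):
  C-C: 1 × 356 = 356
  C-H: 5 × 406 = 2030
  C-I: 1 × 246 = 246
  Σ(formed) = 2632 kJ
ΔH = Σ(broken) − Σ(formed) = 2521 − 2632 = −111 kJ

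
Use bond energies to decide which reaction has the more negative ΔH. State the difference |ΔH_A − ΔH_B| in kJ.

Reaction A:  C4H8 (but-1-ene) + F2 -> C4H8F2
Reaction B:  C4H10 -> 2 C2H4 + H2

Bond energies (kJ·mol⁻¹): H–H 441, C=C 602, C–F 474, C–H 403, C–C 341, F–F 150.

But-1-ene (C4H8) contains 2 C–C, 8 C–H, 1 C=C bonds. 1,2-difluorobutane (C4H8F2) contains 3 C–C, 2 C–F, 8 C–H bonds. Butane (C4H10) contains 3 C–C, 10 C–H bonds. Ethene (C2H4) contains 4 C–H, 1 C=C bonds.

Reaction A:
  Bonds broken (reactants):
    C–C: 2 × 341 = 682
    C–H: 8 × 403 = 3224
    C=C: 1 × 602 = 602
    F–F: 1 × 150 = 150
    Σ(broken) = 4658 kJ
  Bonds formed (products):
    C–C: 3 × 341 = 1023
    C–F: 2 × 474 = 948
    C–H: 8 × 403 = 3224
    Σ(formed) = 5195 kJ
  ΔH_A = 4658 − 5195 = −537 kJ
Reaction B:
  Bonds broken (reactants):
    C–C: 3 × 341 = 1023
    C–H: 10 × 403 = 4030
    Σ(broken) = 5053 kJ
  Bonds formed (products):
    C–H: 8 × 403 = 3224
    C=C: 2 × 602 = 1204
    H–H: 1 × 441 = 441
    Σ(formed) = 4869 kJ
  ΔH_B = 5053 − 4869 = +184 kJ
ΔH_A − ΔH_B = −721 kJ, so reaction A has the more negative ΔH; |ΔH_A − ΔH_B| = 721 kJ.

Reaction A, by 721 kJ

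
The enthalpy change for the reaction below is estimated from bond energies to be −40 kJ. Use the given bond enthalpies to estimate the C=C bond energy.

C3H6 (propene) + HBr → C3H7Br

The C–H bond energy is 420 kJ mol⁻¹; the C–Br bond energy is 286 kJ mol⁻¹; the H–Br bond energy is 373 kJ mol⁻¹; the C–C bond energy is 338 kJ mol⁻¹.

Let D be the C=C bond energy.
Σ(broken) = 1×338 + 6×420 + 1×D + 1×373 = 3231 + D
Σ(formed) = 1×286 + 2×338 + 7×420 = 3902
ΔH = Σ(broken) − Σ(formed) = (3231 + D) − (3902) = −671 + D
Setting this equal to −40 kJ gives D = 631 kJ/mol.

D(C=C) ≈ 631 kJ/mol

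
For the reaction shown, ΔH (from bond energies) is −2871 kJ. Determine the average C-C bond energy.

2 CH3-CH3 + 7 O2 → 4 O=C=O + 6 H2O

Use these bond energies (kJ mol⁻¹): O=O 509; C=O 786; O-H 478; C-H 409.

Let D be the C-C bond energy.
Σ(broken) = 2×D + 12×409 + 7×509 = 8471 + 2D
Σ(formed) = 8×786 + 12×478 = 12024
ΔH = Σ(broken) − Σ(formed) = (8471 + 2D) − (12024) = −3553 + 2D
Setting this equal to −2871 kJ gives 2D = 682, so D = 341 kJ/mol.

D(C-C) ≈ 341 kJ/mol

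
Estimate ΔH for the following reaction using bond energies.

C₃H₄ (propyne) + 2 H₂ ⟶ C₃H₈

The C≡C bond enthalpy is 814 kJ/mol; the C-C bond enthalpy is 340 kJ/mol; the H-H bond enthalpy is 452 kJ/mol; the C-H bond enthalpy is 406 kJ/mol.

Bonds broken (reactants):
  C≡C: 1 × 814 = 814
  C-C: 1 × 340 = 340
  C-H: 4 × 406 = 1624
  H-H: 2 × 452 = 904
  Σ(broken) = 3682 kJ
Bonds formed (products):
  C-C: 2 × 340 = 680
  C-H: 8 × 406 = 3248
  Σ(formed) = 3928 kJ
ΔH = Σ(broken) − Σ(formed) = 3682 − 3928 = −246 kJ

ΔH ≈ −246 kJ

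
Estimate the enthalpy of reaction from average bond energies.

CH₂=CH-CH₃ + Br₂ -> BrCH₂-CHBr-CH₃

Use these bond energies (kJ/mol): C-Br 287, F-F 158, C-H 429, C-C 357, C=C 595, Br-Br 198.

ΔH ≈ −138 kJ

Bonds broken (reactants):
  Br-Br: 1 × 198 = 198
  C-C: 1 × 357 = 357
  C-H: 6 × 429 = 2574
  C=C: 1 × 595 = 595
  Σ(broken) = 3724 kJ
Bonds formed (products):
  C-Br: 2 × 287 = 574
  C-C: 2 × 357 = 714
  C-H: 6 × 429 = 2574
  Σ(formed) = 3862 kJ
ΔH = Σ(broken) − Σ(formed) = 3724 − 3862 = −138 kJ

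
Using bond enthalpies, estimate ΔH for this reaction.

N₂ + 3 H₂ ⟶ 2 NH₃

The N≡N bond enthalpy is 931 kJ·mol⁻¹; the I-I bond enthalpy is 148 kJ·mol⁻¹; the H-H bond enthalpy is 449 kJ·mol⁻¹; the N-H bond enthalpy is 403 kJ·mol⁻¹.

ΔH ≈ −140 kJ

Bonds broken (reactants):
  H-H: 3 × 449 = 1347
  N≡N: 1 × 931 = 931
  Σ(broken) = 2278 kJ
Bonds formed (products):
  N-H: 6 × 403 = 2418
  Σ(formed) = 2418 kJ
ΔH = Σ(broken) − Σ(formed) = 2278 − 2418 = −140 kJ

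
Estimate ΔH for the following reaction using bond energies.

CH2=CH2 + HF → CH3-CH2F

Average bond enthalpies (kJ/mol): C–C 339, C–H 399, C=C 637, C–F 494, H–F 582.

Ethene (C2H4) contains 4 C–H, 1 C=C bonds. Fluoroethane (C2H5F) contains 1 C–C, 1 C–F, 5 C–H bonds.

ΔH ≈ −13 kJ

Bonds broken (reactants):
  C–H: 4 × 399 = 1596
  C=C: 1 × 637 = 637
  H–F: 1 × 582 = 582
  Σ(broken) = 2815 kJ
Bonds formed (products):
  C–C: 1 × 339 = 339
  C–F: 1 × 494 = 494
  C–H: 5 × 399 = 1995
  Σ(formed) = 2828 kJ
ΔH = Σ(broken) − Σ(formed) = 2815 − 2828 = −13 kJ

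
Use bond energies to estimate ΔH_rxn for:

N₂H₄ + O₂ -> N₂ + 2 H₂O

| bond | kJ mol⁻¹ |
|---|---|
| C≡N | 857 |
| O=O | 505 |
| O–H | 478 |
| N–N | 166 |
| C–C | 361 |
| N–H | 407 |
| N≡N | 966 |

ΔH ≈ −579 kJ

Bonds broken (reactants):
  N–H: 4 × 407 = 1628
  N–N: 1 × 166 = 166
  O=O: 1 × 505 = 505
  Σ(broken) = 2299 kJ
Bonds formed (products):
  N≡N: 1 × 966 = 966
  O–H: 4 × 478 = 1912
  Σ(formed) = 2878 kJ
ΔH = Σ(broken) − Σ(formed) = 2299 − 2878 = −579 kJ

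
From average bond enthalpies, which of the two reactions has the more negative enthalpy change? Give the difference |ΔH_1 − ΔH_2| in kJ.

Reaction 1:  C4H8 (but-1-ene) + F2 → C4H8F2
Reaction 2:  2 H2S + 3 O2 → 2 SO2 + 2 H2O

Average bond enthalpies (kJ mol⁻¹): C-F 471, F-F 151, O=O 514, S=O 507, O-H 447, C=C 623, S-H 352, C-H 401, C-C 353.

Reaction 1:
  Bonds broken (reactants):
    C-C: 2 × 353 = 706
    C-H: 8 × 401 = 3208
    C=C: 1 × 623 = 623
    F-F: 1 × 151 = 151
    Σ(broken) = 4688 kJ
  Bonds formed (products):
    C-C: 3 × 353 = 1059
    C-F: 2 × 471 = 942
    C-H: 8 × 401 = 3208
    Σ(formed) = 5209 kJ
  ΔH_1 = 4688 − 5209 = −521 kJ
Reaction 2:
  Bonds broken (reactants):
    O=O: 3 × 514 = 1542
    S-H: 4 × 352 = 1408
    Σ(broken) = 2950 kJ
  Bonds formed (products):
    O-H: 4 × 447 = 1788
    S=O: 4 × 507 = 2028
    Σ(formed) = 3816 kJ
  ΔH_2 = 2950 − 3816 = −866 kJ
ΔH_1 − ΔH_2 = +345 kJ, so reaction 2 has the more negative ΔH; |ΔH_1 − ΔH_2| = 345 kJ.

Reaction 2, by 345 kJ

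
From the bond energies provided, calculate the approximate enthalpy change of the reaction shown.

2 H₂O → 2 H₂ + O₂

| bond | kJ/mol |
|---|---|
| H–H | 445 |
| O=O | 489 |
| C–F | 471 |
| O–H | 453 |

ΔH ≈ +433 kJ

Bonds broken (reactants):
  O–H: 4 × 453 = 1812
  Σ(broken) = 1812 kJ
Bonds formed (products):
  H–H: 2 × 445 = 890
  O=O: 1 × 489 = 489
  Σ(formed) = 1379 kJ
ΔH = Σ(broken) − Σ(formed) = 1812 − 1379 = +433 kJ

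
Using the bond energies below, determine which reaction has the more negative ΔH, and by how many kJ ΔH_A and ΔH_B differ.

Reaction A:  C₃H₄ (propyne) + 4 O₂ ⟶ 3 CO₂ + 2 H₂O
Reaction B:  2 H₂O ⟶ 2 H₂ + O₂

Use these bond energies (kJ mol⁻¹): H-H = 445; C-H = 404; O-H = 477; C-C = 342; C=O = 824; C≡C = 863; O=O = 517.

Reaction A, by 2464 kJ

Reaction A:
  Bonds broken (reactants):
    C≡C: 1 × 863 = 863
    C-C: 1 × 342 = 342
    C-H: 4 × 404 = 1616
    O=O: 4 × 517 = 2068
    Σ(broken) = 4889 kJ
  Bonds formed (products):
    C=O: 6 × 824 = 4944
    O-H: 4 × 477 = 1908
    Σ(formed) = 6852 kJ
  ΔH_A = 4889 − 6852 = −1963 kJ
Reaction B:
  Bonds broken (reactants):
    O-H: 4 × 477 = 1908
    Σ(broken) = 1908 kJ
  Bonds formed (products):
    H-H: 2 × 445 = 890
    O=O: 1 × 517 = 517
    Σ(formed) = 1407 kJ
  ΔH_B = 1908 − 1407 = +501 kJ
ΔH_A − ΔH_B = −2464 kJ, so reaction A has the more negative ΔH; |ΔH_A − ΔH_B| = 2464 kJ.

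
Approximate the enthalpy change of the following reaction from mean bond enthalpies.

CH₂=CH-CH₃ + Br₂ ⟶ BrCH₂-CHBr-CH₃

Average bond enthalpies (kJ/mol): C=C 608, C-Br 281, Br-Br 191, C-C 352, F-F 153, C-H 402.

Bonds broken (reactants):
  Br-Br: 1 × 191 = 191
  C-C: 1 × 352 = 352
  C-H: 6 × 402 = 2412
  C=C: 1 × 608 = 608
  Σ(broken) = 3563 kJ
Bonds formed (products):
  C-Br: 2 × 281 = 562
  C-C: 2 × 352 = 704
  C-H: 6 × 402 = 2412
  Σ(formed) = 3678 kJ
ΔH = Σ(broken) − Σ(formed) = 3563 − 3678 = −115 kJ

ΔH ≈ −115 kJ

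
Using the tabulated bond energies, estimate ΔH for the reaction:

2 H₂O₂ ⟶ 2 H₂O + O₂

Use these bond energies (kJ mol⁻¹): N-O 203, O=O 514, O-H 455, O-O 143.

Bonds broken (reactants):
  O-H: 4 × 455 = 1820
  O-O: 2 × 143 = 286
  Σ(broken) = 2106 kJ
Bonds formed (products):
  O-H: 4 × 455 = 1820
  O=O: 1 × 514 = 514
  Σ(formed) = 2334 kJ
ΔH = Σ(broken) − Σ(formed) = 2106 − 2334 = −228 kJ

ΔH ≈ −228 kJ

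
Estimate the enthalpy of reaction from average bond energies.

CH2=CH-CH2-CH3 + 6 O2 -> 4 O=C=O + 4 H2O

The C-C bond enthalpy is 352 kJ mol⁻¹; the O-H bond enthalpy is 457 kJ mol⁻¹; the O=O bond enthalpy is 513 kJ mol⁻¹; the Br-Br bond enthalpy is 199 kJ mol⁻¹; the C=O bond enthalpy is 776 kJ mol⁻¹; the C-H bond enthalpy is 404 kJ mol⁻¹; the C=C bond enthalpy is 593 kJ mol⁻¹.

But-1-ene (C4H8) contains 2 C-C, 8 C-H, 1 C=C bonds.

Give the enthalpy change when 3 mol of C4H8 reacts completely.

ΔH = −6771 kJ

Bonds broken (reactants):
  C-C: 2 × 352 = 704
  C-H: 8 × 404 = 3232
  C=C: 1 × 593 = 593
  O=O: 6 × 513 = 3078
  Σ(broken) = 7607 kJ
Bonds formed (products):
  C=O: 8 × 776 = 6208
  O-H: 8 × 457 = 3656
  Σ(formed) = 9864 kJ
ΔH = Σ(broken) − Σ(formed) = 7607 − 9864 = −2257 kJ
For 3× the reaction as written: 3 × (−2257) = −6771 kJ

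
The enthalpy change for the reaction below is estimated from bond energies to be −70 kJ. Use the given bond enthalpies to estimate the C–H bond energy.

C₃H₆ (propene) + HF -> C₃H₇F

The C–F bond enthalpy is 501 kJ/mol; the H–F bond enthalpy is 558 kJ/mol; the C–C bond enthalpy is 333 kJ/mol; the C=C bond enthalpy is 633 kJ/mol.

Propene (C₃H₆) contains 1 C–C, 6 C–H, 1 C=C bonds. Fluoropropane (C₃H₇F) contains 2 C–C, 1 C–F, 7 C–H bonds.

D(C–H) ≈ 427 kJ/mol

Let D be the C–H bond energy.
Σ(broken) = 1×333 + 6×D + 1×633 + 1×558 = 1524 + 6D
Σ(formed) = 2×333 + 1×501 + 7×D = 1167 + 7D
ΔH = Σ(broken) − Σ(formed) = (1524 + 6D) − (1167 + 7D) = +357 − D
Setting this equal to −70 kJ gives D = 427 kJ/mol.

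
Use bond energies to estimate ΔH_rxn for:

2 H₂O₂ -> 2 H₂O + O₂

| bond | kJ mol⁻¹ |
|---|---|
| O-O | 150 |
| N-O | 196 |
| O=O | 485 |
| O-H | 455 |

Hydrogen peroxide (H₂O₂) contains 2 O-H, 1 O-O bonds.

ΔH ≈ −185 kJ

Bonds broken (reactants):
  O-H: 4 × 455 = 1820
  O-O: 2 × 150 = 300
  Σ(broken) = 2120 kJ
Bonds formed (products):
  O-H: 4 × 455 = 1820
  O=O: 1 × 485 = 485
  Σ(formed) = 2305 kJ
ΔH = Σ(broken) − Σ(formed) = 2120 − 2305 = −185 kJ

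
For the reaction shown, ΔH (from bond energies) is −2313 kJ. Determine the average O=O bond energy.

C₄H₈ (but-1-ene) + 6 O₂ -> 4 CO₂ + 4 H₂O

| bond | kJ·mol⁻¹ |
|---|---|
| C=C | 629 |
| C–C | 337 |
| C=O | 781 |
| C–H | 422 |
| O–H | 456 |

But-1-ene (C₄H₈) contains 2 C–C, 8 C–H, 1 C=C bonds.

Let D be the O=O bond energy.
Σ(broken) = 2×337 + 8×422 + 1×629 + 6×D = 4679 + 6D
Σ(formed) = 8×781 + 8×456 = 9896
ΔH = Σ(broken) − Σ(formed) = (4679 + 6D) − (9896) = −5217 + 6D
Setting this equal to −2313 kJ gives 6D = 2904, so D = 484 kJ/mol.

D(O=O) ≈ 484 kJ/mol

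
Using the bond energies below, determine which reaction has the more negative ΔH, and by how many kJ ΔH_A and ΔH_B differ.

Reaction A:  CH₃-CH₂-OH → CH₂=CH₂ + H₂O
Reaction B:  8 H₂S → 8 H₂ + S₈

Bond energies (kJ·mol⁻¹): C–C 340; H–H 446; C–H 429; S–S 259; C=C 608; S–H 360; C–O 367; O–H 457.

Reaction A, by 49 kJ

Reaction A:
  Bonds broken (reactants):
    C–C: 1 × 340 = 340
    C–H: 5 × 429 = 2145
    C–O: 1 × 367 = 367
    O–H: 1 × 457 = 457
    Σ(broken) = 3309 kJ
  Bonds formed (products):
    C–H: 4 × 429 = 1716
    C=C: 1 × 608 = 608
    O–H: 2 × 457 = 914
    Σ(formed) = 3238 kJ
  ΔH_A = 3309 − 3238 = +71 kJ
Reaction B:
  Bonds broken (reactants):
    S–H: 16 × 360 = 5760
    Σ(broken) = 5760 kJ
  Bonds formed (products):
    H–H: 8 × 446 = 3568
    S–S: 8 × 259 = 2072
    Σ(formed) = 5640 kJ
  ΔH_B = 5760 − 5640 = +120 kJ
ΔH_A − ΔH_B = −49 kJ, so reaction A has the more negative ΔH; |ΔH_A − ΔH_B| = 49 kJ.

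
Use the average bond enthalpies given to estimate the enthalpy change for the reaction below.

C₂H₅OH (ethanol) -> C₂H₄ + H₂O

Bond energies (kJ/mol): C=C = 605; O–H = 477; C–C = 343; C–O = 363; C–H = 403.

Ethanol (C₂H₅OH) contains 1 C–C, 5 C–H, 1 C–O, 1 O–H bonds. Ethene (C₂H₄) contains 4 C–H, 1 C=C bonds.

ΔH ≈ +27 kJ

Bonds broken (reactants):
  C–C: 1 × 343 = 343
  C–H: 5 × 403 = 2015
  C–O: 1 × 363 = 363
  O–H: 1 × 477 = 477
  Σ(broken) = 3198 kJ
Bonds formed (products):
  C–H: 4 × 403 = 1612
  C=C: 1 × 605 = 605
  O–H: 2 × 477 = 954
  Σ(formed) = 3171 kJ
ΔH = Σ(broken) − Σ(formed) = 3198 − 3171 = +27 kJ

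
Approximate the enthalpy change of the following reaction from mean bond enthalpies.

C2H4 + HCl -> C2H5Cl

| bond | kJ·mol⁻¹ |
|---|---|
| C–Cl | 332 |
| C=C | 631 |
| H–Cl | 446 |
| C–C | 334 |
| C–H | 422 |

Bonds broken (reactants):
  C–H: 4 × 422 = 1688
  C=C: 1 × 631 = 631
  H–Cl: 1 × 446 = 446
  Σ(broken) = 2765 kJ
Bonds formed (products):
  C–C: 1 × 334 = 334
  C–Cl: 1 × 332 = 332
  C–H: 5 × 422 = 2110
  Σ(formed) = 2776 kJ
ΔH = Σ(broken) − Σ(formed) = 2765 − 2776 = −11 kJ

ΔH ≈ −11 kJ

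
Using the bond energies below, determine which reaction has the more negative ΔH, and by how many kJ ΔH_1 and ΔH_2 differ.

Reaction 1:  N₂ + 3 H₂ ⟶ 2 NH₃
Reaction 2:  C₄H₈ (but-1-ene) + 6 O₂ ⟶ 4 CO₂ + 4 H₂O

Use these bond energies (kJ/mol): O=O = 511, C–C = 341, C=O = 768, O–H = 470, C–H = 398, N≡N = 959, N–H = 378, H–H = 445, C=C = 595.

Reaction 1:
  Bonds broken (reactants):
    H–H: 3 × 445 = 1335
    N≡N: 1 × 959 = 959
    Σ(broken) = 2294 kJ
  Bonds formed (products):
    N–H: 6 × 378 = 2268
    Σ(formed) = 2268 kJ
  ΔH_1 = 2294 − 2268 = +26 kJ
Reaction 2:
  Bonds broken (reactants):
    C–C: 2 × 341 = 682
    C–H: 8 × 398 = 3184
    C=C: 1 × 595 = 595
    O=O: 6 × 511 = 3066
    Σ(broken) = 7527 kJ
  Bonds formed (products):
    C=O: 8 × 768 = 6144
    O–H: 8 × 470 = 3760
    Σ(formed) = 9904 kJ
  ΔH_2 = 7527 − 9904 = −2377 kJ
ΔH_1 − ΔH_2 = +2403 kJ, so reaction 2 has the more negative ΔH; |ΔH_1 − ΔH_2| = 2403 kJ.

Reaction 2, by 2403 kJ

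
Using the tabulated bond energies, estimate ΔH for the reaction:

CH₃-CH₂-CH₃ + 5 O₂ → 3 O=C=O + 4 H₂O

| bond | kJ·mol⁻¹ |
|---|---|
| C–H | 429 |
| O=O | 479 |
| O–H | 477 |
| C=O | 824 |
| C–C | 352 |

ΔH ≈ −2229 kJ

Bonds broken (reactants):
  C–C: 2 × 352 = 704
  C–H: 8 × 429 = 3432
  O=O: 5 × 479 = 2395
  Σ(broken) = 6531 kJ
Bonds formed (products):
  C=O: 6 × 824 = 4944
  O–H: 8 × 477 = 3816
  Σ(formed) = 8760 kJ
ΔH = Σ(broken) − Σ(formed) = 6531 − 8760 = −2229 kJ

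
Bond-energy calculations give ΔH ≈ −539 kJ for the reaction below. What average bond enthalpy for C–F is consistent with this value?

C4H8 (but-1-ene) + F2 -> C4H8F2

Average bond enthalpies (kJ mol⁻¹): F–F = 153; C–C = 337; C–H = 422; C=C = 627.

D(C–F) ≈ 491 kJ/mol

Let D be the C–F bond energy.
Σ(broken) = 2×337 + 8×422 + 1×627 + 1×153 = 4830
Σ(formed) = 3×337 + 2×D + 8×422 = 4387 + 2D
ΔH = Σ(broken) − Σ(formed) = (4830) − (4387 + 2D) = +443 − 2D
Setting this equal to −539 kJ gives 2D = 982, so D = 491 kJ/mol.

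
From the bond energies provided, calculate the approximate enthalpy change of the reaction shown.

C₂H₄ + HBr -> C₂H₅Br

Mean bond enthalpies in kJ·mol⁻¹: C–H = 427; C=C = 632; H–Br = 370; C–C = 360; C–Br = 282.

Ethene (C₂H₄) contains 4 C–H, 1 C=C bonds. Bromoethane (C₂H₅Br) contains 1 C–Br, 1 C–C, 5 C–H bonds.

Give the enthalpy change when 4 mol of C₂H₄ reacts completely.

Bonds broken (reactants):
  C–H: 4 × 427 = 1708
  C=C: 1 × 632 = 632
  H–Br: 1 × 370 = 370
  Σ(broken) = 2710 kJ
Bonds formed (products):
  C–Br: 1 × 282 = 282
  C–C: 1 × 360 = 360
  C–H: 5 × 427 = 2135
  Σ(formed) = 2777 kJ
ΔH = Σ(broken) − Σ(formed) = 2710 − 2777 = −67 kJ
For 4× the reaction as written: 4 × (−67) = −268 kJ

ΔH = −268 kJ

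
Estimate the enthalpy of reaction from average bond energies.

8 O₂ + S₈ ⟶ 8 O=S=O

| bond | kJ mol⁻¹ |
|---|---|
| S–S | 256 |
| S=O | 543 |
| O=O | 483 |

Bonds broken (reactants):
  O=O: 8 × 483 = 3864
  S–S: 8 × 256 = 2048
  Σ(broken) = 5912 kJ
Bonds formed (products):
  S=O: 16 × 543 = 8688
  Σ(formed) = 8688 kJ
ΔH = Σ(broken) − Σ(formed) = 5912 − 8688 = −2776 kJ

ΔH ≈ −2776 kJ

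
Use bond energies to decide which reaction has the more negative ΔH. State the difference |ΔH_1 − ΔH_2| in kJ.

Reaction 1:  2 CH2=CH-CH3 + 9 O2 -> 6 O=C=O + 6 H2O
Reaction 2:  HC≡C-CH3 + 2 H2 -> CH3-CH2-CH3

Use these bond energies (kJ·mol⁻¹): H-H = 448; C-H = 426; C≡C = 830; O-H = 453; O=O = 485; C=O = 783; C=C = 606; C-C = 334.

Reaction 1:
  Bonds broken (reactants):
    C-C: 2 × 334 = 668
    C-H: 12 × 426 = 5112
    C=C: 2 × 606 = 1212
    O=O: 9 × 485 = 4365
    Σ(broken) = 11357 kJ
  Bonds formed (products):
    C=O: 12 × 783 = 9396
    O-H: 12 × 453 = 5436
    Σ(formed) = 14832 kJ
  ΔH_1 = 11357 − 14832 = −3475 kJ
Reaction 2:
  Bonds broken (reactants):
    C≡C: 1 × 830 = 830
    C-C: 1 × 334 = 334
    C-H: 4 × 426 = 1704
    H-H: 2 × 448 = 896
    Σ(broken) = 3764 kJ
  Bonds formed (products):
    C-C: 2 × 334 = 668
    C-H: 8 × 426 = 3408
    Σ(formed) = 4076 kJ
  ΔH_2 = 3764 − 4076 = −312 kJ
ΔH_1 − ΔH_2 = −3163 kJ, so reaction 1 has the more negative ΔH; |ΔH_1 − ΔH_2| = 3163 kJ.

Reaction 1, by 3163 kJ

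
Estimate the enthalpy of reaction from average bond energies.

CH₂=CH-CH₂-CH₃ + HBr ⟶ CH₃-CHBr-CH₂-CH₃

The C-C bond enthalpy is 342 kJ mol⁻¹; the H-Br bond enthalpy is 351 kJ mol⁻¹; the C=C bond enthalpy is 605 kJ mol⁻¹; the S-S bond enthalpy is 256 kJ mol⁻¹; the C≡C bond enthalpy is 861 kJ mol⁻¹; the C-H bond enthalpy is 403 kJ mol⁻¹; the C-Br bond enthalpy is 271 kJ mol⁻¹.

Bonds broken (reactants):
  C-C: 2 × 342 = 684
  C-H: 8 × 403 = 3224
  C=C: 1 × 605 = 605
  H-Br: 1 × 351 = 351
  Σ(broken) = 4864 kJ
Bonds formed (products):
  C-Br: 1 × 271 = 271
  C-C: 3 × 342 = 1026
  C-H: 9 × 403 = 3627
  Σ(formed) = 4924 kJ
ΔH = Σ(broken) − Σ(formed) = 4864 − 4924 = −60 kJ

ΔH ≈ −60 kJ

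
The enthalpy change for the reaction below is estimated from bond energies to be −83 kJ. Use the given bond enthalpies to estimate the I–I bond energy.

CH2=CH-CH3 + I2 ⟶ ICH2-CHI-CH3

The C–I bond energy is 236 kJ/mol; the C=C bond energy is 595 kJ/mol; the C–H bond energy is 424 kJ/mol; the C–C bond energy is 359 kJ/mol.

Let D be the I–I bond energy.
Σ(broken) = 1×359 + 6×424 + 1×595 + 1×D = 3498 + D
Σ(formed) = 2×359 + 6×424 + 2×236 = 3734
ΔH = Σ(broken) − Σ(formed) = (3498 + D) − (3734) = −236 + D
Setting this equal to −83 kJ gives D = 153 kJ/mol.

D(I–I) ≈ 153 kJ/mol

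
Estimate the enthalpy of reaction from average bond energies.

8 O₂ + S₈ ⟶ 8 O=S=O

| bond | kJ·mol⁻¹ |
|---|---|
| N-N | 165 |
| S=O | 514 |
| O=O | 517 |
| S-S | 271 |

ΔH ≈ −1920 kJ

Bonds broken (reactants):
  O=O: 8 × 517 = 4136
  S-S: 8 × 271 = 2168
  Σ(broken) = 6304 kJ
Bonds formed (products):
  S=O: 16 × 514 = 8224
  Σ(formed) = 8224 kJ
ΔH = Σ(broken) − Σ(formed) = 6304 − 8224 = −1920 kJ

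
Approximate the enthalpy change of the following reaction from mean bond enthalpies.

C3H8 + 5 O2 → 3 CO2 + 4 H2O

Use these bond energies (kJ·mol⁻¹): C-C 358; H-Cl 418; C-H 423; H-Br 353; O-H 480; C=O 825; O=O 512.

Bonds broken (reactants):
  C-C: 2 × 358 = 716
  C-H: 8 × 423 = 3384
  O=O: 5 × 512 = 2560
  Σ(broken) = 6660 kJ
Bonds formed (products):
  C=O: 6 × 825 = 4950
  O-H: 8 × 480 = 3840
  Σ(formed) = 8790 kJ
ΔH = Σ(broken) − Σ(formed) = 6660 − 8790 = −2130 kJ

ΔH ≈ −2130 kJ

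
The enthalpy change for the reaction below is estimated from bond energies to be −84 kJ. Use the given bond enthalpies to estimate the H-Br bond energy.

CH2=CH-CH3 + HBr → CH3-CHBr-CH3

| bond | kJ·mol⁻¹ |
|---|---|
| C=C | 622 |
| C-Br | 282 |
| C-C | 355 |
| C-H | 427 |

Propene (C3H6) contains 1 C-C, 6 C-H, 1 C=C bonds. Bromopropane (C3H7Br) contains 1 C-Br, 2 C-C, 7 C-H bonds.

Let D be the H-Br bond energy.
Σ(broken) = 1×355 + 6×427 + 1×622 + 1×D = 3539 + D
Σ(formed) = 1×282 + 2×355 + 7×427 = 3981
ΔH = Σ(broken) − Σ(formed) = (3539 + D) − (3981) = −442 + D
Setting this equal to −84 kJ gives D = 358 kJ/mol.

D(H-Br) ≈ 358 kJ/mol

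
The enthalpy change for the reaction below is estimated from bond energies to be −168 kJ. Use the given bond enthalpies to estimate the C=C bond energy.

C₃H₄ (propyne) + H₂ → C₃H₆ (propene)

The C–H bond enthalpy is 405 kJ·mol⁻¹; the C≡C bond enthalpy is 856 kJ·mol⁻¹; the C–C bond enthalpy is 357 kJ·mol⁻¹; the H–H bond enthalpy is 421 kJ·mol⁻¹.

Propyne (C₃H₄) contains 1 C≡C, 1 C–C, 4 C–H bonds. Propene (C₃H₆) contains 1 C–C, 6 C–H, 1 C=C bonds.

Let D be the C=C bond energy.
Σ(broken) = 1×856 + 1×357 + 4×405 + 1×421 = 3254
Σ(formed) = 1×357 + 6×405 + 1×D = 2787 + D
ΔH = Σ(broken) − Σ(formed) = (3254) − (2787 + D) = +467 − D
Setting this equal to −168 kJ gives D = 635 kJ/mol.

D(C=C) ≈ 635 kJ/mol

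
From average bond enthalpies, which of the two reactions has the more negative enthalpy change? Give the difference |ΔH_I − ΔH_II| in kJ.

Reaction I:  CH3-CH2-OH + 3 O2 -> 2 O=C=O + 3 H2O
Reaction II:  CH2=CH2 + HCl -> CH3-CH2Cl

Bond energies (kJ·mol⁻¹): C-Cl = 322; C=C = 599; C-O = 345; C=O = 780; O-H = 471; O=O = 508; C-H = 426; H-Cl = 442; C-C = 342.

Reaction I, by 1085 kJ

Reaction I:
  Bonds broken (reactants):
    C-C: 1 × 342 = 342
    C-H: 5 × 426 = 2130
    C-O: 1 × 345 = 345
    O-H: 1 × 471 = 471
    O=O: 3 × 508 = 1524
    Σ(broken) = 4812 kJ
  Bonds formed (products):
    C=O: 4 × 780 = 3120
    O-H: 6 × 471 = 2826
    Σ(formed) = 5946 kJ
  ΔH_I = 4812 − 5946 = −1134 kJ
Reaction II:
  Bonds broken (reactants):
    C-H: 4 × 426 = 1704
    C=C: 1 × 599 = 599
    H-Cl: 1 × 442 = 442
    Σ(broken) = 2745 kJ
  Bonds formed (products):
    C-C: 1 × 342 = 342
    C-Cl: 1 × 322 = 322
    C-H: 5 × 426 = 2130
    Σ(formed) = 2794 kJ
  ΔH_II = 2745 − 2794 = −49 kJ
ΔH_I − ΔH_II = −1085 kJ, so reaction I has the more negative ΔH; |ΔH_I − ΔH_II| = 1085 kJ.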